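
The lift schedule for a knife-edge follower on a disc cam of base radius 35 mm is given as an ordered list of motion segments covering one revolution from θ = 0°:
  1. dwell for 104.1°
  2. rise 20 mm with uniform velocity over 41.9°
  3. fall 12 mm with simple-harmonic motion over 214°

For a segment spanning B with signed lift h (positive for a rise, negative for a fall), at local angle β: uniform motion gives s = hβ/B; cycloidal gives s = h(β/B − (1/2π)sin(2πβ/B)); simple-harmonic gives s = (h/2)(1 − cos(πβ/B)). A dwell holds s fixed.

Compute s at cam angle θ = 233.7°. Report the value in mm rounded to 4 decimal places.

seg 1 [0°–104.1°] dwell: s stays 0.0000
seg 2 [104.1°–146°] uniform, h=20: full span → s += 20 → s = 20.0000
seg 3 [146°–360°] simple-harmonic, h=-12: θ=233.7° here. β=87.7, B=214. -12/2·(1 − cos(π·0.4098)) = -4.3227 → s = 15.6773

15.6773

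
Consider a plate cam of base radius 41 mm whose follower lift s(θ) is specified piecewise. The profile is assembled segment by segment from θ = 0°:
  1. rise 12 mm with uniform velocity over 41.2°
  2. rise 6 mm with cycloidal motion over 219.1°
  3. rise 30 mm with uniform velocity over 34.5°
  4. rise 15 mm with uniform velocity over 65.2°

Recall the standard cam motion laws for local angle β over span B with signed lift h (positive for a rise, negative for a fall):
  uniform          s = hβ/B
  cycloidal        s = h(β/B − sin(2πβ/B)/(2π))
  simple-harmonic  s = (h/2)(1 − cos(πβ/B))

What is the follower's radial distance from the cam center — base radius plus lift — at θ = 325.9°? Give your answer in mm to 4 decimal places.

seg 1 [0°–41.2°] uniform, h=12: full span → s += 12 → s = 12.0000
seg 2 [41.2°–260.3°] cycloidal, h=6: full span → s += 6 → s = 18.0000
seg 3 [260.3°–294.8°] uniform, h=30: full span → s += 30 → s = 48.0000
seg 4 [294.8°–360°] uniform, h=15: θ=325.9° here. β=31.1, B=65.2. 15·31.1/65.2 = 7.1549 → s = 55.1549
radial distance = base radius + s = 41 + 55.1549 = 96.1549

96.1549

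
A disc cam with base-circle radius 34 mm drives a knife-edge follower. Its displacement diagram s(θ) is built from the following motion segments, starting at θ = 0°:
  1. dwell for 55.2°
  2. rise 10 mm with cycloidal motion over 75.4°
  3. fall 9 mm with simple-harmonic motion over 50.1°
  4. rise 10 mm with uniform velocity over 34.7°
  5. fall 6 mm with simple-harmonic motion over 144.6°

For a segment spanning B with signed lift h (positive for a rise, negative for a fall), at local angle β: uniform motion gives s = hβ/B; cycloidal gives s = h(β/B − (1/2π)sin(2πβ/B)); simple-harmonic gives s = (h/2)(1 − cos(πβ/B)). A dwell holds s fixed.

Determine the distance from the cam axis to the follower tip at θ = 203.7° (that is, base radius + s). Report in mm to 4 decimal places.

seg 1 [0°–55.2°] dwell: s stays 0.0000
seg 2 [55.2°–130.6°] cycloidal, h=10: full span → s += 10 → s = 10.0000
seg 3 [130.6°–180.7°] simple-harmonic, h=-9: full span → s += -9 → s = 1.0000
seg 4 [180.7°–215.4°] uniform, h=10: θ=203.7° here. β=23, B=34.7. 10·23/34.7 = 6.6282 → s = 7.6282
radial distance = base radius + s = 34 + 7.6282 = 41.6282

41.6282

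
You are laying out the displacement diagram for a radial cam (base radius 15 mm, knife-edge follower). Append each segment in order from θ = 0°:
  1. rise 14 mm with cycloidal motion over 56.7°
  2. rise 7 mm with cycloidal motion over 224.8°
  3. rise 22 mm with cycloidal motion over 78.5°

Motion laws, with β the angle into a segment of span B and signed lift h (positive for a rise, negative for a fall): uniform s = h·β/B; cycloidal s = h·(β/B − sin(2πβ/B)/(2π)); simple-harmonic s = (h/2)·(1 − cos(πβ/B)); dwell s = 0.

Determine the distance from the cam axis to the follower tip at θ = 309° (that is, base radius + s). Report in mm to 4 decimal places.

seg 1 [0°–56.7°] cycloidal, h=14: full span → s += 14 → s = 14.0000
seg 2 [56.7°–281.5°] cycloidal, h=7: full span → s += 7 → s = 21.0000
seg 3 [281.5°–360°] cycloidal, h=22: θ=309° here. β=27.5, B=78.5. 22·(0.3503 − sin(2π·0.3503)/(2π)) = 4.8784 → s = 25.8784
radial distance = base radius + s = 15 + 25.8784 = 40.8784

40.8784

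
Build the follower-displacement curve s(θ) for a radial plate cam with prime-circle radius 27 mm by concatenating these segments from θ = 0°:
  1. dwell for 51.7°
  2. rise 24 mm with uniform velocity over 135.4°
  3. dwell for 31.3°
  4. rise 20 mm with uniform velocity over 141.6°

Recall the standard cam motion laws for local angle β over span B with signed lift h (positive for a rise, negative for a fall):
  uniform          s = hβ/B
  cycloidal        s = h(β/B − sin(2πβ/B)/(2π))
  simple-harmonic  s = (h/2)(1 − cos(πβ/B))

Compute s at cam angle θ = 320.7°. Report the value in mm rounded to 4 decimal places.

seg 1 [0°–51.7°] dwell: s stays 0.0000
seg 2 [51.7°–187.1°] uniform, h=24: full span → s += 24 → s = 24.0000
seg 3 [187.1°–218.4°] dwell: s stays 24.0000
seg 4 [218.4°–360°] uniform, h=20: θ=320.7° here. β=102.3, B=141.6. 20·102.3/141.6 = 14.4492 → s = 38.4492

38.4492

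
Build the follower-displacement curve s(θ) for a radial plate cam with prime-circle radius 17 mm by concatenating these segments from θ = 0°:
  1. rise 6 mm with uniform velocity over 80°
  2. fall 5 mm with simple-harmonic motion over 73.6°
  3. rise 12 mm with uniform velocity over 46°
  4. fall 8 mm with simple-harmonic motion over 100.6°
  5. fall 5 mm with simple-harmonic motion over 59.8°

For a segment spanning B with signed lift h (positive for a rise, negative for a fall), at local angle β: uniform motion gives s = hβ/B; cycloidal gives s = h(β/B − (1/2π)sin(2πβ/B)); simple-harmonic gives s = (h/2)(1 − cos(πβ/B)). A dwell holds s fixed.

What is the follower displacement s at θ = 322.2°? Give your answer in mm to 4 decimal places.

seg 1 [0°–80°] uniform, h=6: full span → s += 6 → s = 6.0000
seg 2 [80°–153.6°] simple-harmonic, h=-5: full span → s += -5 → s = 1.0000
seg 3 [153.6°–199.6°] uniform, h=12: full span → s += 12 → s = 13.0000
seg 4 [199.6°–300.2°] simple-harmonic, h=-8: full span → s += -8 → s = 5.0000
seg 5 [300.2°–360°] simple-harmonic, h=-5: θ=322.2° here. β=22, B=59.8. -5/2·(1 − cos(π·0.3679)) = -1.4920 → s = 3.5080

3.5080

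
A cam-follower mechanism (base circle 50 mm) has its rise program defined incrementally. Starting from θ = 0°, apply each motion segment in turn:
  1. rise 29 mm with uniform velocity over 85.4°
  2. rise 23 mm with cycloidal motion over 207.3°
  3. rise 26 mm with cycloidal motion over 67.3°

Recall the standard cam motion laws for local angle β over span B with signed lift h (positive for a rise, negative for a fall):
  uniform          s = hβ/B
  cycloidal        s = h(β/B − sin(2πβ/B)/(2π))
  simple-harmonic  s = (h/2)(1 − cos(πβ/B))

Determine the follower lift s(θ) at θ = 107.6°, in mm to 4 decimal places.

seg 1 [0°–85.4°] uniform, h=29: full span → s += 29 → s = 29.0000
seg 2 [85.4°–292.7°] cycloidal, h=23: θ=107.6° here. β=22.2, B=207.3. 23·(0.1071 − sin(2π·0.1071)/(2π)) = 0.1817 → s = 29.1817

29.1817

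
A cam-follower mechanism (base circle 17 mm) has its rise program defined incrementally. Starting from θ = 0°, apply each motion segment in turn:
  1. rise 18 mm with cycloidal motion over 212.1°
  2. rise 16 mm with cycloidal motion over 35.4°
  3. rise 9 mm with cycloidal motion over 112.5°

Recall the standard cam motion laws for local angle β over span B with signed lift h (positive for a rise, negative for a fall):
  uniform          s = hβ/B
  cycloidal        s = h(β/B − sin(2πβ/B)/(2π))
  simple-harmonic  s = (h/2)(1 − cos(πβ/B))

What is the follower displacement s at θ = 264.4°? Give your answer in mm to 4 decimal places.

seg 1 [0°–212.1°] cycloidal, h=18: full span → s += 18 → s = 18.0000
seg 2 [212.1°–247.5°] cycloidal, h=16: full span → s += 16 → s = 34.0000
seg 3 [247.5°–360°] cycloidal, h=9: θ=264.4° here. β=16.9, B=112.5. 9·(0.1502 − sin(2π·0.1502)/(2π)) = 0.1920 → s = 34.1920

34.1920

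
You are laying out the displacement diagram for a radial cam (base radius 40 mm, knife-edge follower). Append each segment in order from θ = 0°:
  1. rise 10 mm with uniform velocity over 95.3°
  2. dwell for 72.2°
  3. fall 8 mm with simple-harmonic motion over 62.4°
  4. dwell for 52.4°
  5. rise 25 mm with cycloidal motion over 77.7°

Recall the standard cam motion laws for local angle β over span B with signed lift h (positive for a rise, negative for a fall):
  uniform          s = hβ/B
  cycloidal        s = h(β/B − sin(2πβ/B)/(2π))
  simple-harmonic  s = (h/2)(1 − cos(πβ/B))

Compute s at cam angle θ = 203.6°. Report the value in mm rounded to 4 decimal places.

seg 1 [0°–95.3°] uniform, h=10: full span → s += 10 → s = 10.0000
seg 2 [95.3°–167.5°] dwell: s stays 10.0000
seg 3 [167.5°–229.9°] simple-harmonic, h=-8: θ=203.6° here. β=36.1, B=62.4. -8/2·(1 − cos(π·0.5785)) = -4.9768 → s = 5.0232

5.0232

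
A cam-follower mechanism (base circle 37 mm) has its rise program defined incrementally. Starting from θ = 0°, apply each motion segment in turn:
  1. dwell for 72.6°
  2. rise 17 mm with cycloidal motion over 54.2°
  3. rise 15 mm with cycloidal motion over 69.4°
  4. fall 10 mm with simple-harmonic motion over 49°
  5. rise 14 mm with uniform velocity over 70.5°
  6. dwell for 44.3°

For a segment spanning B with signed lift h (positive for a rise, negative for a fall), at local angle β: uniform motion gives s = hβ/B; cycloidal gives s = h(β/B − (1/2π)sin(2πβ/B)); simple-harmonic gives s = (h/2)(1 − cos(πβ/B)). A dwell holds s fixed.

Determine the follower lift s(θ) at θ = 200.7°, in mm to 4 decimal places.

seg 1 [0°–72.6°] dwell: s stays 0.0000
seg 2 [72.6°–126.8°] cycloidal, h=17: full span → s += 17 → s = 17.0000
seg 3 [126.8°–196.2°] cycloidal, h=15: full span → s += 15 → s = 32.0000
seg 4 [196.2°–245.2°] simple-harmonic, h=-10: θ=200.7° here. β=4.5, B=49. -10/2·(1 − cos(π·0.0918)) = -0.2067 → s = 31.7933

31.7933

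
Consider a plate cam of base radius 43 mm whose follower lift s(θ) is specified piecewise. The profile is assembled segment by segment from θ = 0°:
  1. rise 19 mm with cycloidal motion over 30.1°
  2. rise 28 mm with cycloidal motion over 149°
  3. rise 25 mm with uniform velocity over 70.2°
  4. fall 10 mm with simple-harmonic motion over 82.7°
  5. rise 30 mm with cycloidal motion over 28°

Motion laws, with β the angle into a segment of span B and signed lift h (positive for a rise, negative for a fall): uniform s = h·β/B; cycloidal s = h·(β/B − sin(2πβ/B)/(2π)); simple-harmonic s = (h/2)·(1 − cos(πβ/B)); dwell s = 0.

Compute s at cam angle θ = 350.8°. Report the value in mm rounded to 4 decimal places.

seg 1 [0°–30.1°] cycloidal, h=19: full span → s += 19 → s = 19.0000
seg 2 [30.1°–179.1°] cycloidal, h=28: full span → s += 28 → s = 47.0000
seg 3 [179.1°–249.3°] uniform, h=25: full span → s += 25 → s = 72.0000
seg 4 [249.3°–332°] simple-harmonic, h=-10: full span → s += -10 → s = 62.0000
seg 5 [332°–360°] cycloidal, h=30: θ=350.8° here. β=18.8, B=28. 30·(0.6714 − sin(2π·0.6714)/(2π)) = 24.3474 → s = 86.3474

86.3474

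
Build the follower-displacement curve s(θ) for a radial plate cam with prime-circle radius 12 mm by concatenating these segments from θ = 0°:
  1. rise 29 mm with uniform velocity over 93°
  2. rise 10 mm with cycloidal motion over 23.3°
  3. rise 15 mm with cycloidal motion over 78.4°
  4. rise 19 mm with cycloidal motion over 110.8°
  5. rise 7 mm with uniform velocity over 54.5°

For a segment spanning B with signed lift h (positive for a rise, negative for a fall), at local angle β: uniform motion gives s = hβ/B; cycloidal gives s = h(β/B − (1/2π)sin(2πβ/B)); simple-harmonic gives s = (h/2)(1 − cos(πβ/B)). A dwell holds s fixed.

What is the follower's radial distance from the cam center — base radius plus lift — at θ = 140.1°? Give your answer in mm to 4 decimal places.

seg 1 [0°–93°] uniform, h=29: full span → s += 29 → s = 29.0000
seg 2 [93°–116.3°] cycloidal, h=10: full span → s += 10 → s = 39.0000
seg 3 [116.3°–194.7°] cycloidal, h=15: θ=140.1° here. β=23.8, B=78.4. 15·(0.3036 − sin(2π·0.3036)/(2π)) = 2.3002 → s = 41.3002
radial distance = base radius + s = 12 + 41.3002 = 53.3002

53.3002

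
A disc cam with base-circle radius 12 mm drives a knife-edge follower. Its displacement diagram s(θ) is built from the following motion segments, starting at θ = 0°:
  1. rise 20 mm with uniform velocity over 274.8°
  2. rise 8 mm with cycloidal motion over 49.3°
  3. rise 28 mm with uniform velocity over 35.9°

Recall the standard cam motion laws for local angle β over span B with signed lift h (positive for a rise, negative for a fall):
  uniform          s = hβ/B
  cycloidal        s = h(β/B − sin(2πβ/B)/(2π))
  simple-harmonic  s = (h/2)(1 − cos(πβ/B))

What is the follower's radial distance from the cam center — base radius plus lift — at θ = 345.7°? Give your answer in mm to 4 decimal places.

seg 1 [0°–274.8°] uniform, h=20: full span → s += 20 → s = 20.0000
seg 2 [274.8°–324.1°] cycloidal, h=8: full span → s += 8 → s = 28.0000
seg 3 [324.1°–360°] uniform, h=28: θ=345.7° here. β=21.6, B=35.9. 28·21.6/35.9 = 16.8468 → s = 44.8468
radial distance = base radius + s = 12 + 44.8468 = 56.8468

56.8468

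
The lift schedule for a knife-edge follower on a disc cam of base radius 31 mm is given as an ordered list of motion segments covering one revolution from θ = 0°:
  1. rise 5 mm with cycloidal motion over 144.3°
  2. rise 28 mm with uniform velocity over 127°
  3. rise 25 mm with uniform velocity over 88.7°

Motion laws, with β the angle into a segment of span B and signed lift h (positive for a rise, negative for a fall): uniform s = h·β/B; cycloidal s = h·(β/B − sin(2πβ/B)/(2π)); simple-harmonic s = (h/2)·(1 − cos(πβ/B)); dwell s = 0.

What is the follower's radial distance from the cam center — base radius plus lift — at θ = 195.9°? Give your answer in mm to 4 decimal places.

seg 1 [0°–144.3°] cycloidal, h=5: full span → s += 5 → s = 5.0000
seg 2 [144.3°–271.3°] uniform, h=28: θ=195.9° here. β=51.6, B=127. 28·51.6/127 = 11.3764 → s = 16.3764
radial distance = base radius + s = 31 + 16.3764 = 47.3764

47.3764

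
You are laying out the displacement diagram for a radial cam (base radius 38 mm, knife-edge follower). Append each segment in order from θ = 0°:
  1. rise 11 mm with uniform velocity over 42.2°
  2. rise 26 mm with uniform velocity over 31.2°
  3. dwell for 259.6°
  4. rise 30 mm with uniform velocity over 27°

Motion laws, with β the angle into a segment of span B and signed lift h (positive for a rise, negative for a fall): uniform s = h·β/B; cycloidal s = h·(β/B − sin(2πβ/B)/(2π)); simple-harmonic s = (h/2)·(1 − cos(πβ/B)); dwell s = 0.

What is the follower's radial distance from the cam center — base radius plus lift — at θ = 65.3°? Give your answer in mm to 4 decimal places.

seg 1 [0°–42.2°] uniform, h=11: full span → s += 11 → s = 11.0000
seg 2 [42.2°–73.4°] uniform, h=26: θ=65.3° here. β=23.1, B=31.2. 26·23.1/31.2 = 19.2500 → s = 30.2500
radial distance = base radius + s = 38 + 30.2500 = 68.2500

68.2500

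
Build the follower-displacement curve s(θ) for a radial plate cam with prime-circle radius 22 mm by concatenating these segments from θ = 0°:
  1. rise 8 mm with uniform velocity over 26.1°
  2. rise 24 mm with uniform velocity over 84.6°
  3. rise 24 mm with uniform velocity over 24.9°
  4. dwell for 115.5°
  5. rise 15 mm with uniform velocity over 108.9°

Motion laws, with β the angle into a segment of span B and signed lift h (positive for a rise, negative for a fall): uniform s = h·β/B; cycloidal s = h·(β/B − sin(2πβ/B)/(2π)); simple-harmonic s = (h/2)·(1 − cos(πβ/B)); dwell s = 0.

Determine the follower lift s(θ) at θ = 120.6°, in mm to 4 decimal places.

seg 1 [0°–26.1°] uniform, h=8: full span → s += 8 → s = 8.0000
seg 2 [26.1°–110.7°] uniform, h=24: full span → s += 24 → s = 32.0000
seg 3 [110.7°–135.6°] uniform, h=24: θ=120.6° here. β=9.9, B=24.9. 24·9.9/24.9 = 9.5422 → s = 41.5422

41.5422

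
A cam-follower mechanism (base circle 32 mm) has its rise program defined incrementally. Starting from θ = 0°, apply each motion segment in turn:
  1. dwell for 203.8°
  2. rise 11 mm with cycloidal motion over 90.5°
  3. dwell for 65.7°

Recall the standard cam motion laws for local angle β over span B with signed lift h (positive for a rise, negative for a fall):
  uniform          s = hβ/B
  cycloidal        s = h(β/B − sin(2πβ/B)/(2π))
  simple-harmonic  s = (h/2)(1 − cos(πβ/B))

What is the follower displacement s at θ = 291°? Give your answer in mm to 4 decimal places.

seg 1 [0°–203.8°] dwell: s stays 0.0000
seg 2 [203.8°–294.3°] cycloidal, h=11: θ=291° here. β=87.2, B=90.5. 11·(0.9635 − sin(2π·0.9635)/(2π)) = 10.9965 → s = 10.9965

10.9965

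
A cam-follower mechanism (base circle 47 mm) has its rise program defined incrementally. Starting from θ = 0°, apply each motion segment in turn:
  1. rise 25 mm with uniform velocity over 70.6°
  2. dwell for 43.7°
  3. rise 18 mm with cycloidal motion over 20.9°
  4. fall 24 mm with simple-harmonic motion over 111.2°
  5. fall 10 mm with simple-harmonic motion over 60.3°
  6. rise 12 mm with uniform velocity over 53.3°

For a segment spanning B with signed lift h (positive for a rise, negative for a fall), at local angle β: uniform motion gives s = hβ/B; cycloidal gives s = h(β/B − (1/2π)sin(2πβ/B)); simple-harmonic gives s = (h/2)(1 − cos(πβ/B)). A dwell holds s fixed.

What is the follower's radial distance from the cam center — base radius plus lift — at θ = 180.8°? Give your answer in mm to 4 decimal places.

seg 1 [0°–70.6°] uniform, h=25: full span → s += 25 → s = 25.0000
seg 2 [70.6°–114.3°] dwell: s stays 25.0000
seg 3 [114.3°–135.2°] cycloidal, h=18: full span → s += 18 → s = 43.0000
seg 4 [135.2°–246.4°] simple-harmonic, h=-24: θ=180.8° here. β=45.6, B=111.2. -24/2·(1 − cos(π·0.4101)) = -8.6547 → s = 34.3453
radial distance = base radius + s = 47 + 34.3453 = 81.3453

81.3453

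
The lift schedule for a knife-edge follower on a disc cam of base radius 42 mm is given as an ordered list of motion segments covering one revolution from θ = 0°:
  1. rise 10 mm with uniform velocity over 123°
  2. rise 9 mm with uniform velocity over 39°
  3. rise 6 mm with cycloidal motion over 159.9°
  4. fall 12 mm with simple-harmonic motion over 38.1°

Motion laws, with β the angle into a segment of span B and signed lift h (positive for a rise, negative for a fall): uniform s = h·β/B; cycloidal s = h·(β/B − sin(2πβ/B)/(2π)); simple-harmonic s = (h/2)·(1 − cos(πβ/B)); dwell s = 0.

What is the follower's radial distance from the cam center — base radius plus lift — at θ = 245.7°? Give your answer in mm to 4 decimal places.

seg 1 [0°–123°] uniform, h=10: full span → s += 10 → s = 10.0000
seg 2 [123°–162°] uniform, h=9: full span → s += 9 → s = 19.0000
seg 3 [162°–321.9°] cycloidal, h=6: θ=245.7° here. β=83.7, B=159.9. 6·(0.5235 − sin(2π·0.5235)/(2π)) = 3.2809 → s = 22.2809
radial distance = base radius + s = 42 + 22.2809 = 64.2809

64.2809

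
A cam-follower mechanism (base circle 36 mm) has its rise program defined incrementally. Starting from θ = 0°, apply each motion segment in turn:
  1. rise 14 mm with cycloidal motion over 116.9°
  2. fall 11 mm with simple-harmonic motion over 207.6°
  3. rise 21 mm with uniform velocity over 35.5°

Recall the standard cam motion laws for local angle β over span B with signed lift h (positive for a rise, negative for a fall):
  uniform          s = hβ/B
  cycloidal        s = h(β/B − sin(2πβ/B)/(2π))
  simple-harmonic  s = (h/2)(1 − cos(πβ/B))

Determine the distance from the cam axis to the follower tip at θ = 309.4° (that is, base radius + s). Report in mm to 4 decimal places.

seg 1 [0°–116.9°] cycloidal, h=14: full span → s += 14 → s = 14.0000
seg 2 [116.9°–324.5°] simple-harmonic, h=-11: θ=309.4° here. β=192.5, B=207.6. -11/2·(1 − cos(π·0.9273)) = -10.8570 → s = 3.1430
radial distance = base radius + s = 36 + 3.1430 = 39.1430

39.1430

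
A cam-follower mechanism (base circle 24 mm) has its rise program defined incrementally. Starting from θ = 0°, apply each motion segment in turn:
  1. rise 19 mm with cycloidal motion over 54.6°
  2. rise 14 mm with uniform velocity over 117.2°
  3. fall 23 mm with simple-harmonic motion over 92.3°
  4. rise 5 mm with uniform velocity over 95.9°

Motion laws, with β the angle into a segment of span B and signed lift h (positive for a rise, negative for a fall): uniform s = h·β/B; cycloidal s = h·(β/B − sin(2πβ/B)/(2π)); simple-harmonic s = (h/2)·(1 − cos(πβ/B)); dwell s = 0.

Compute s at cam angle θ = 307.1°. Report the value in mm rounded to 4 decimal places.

seg 1 [0°–54.6°] cycloidal, h=19: full span → s += 19 → s = 19.0000
seg 2 [54.6°–171.8°] uniform, h=14: full span → s += 14 → s = 33.0000
seg 3 [171.8°–264.1°] simple-harmonic, h=-23: full span → s += -23 → s = 10.0000
seg 4 [264.1°–360°] uniform, h=5: θ=307.1° here. β=43, B=95.9. 5·43/95.9 = 2.2419 → s = 12.2419

12.2419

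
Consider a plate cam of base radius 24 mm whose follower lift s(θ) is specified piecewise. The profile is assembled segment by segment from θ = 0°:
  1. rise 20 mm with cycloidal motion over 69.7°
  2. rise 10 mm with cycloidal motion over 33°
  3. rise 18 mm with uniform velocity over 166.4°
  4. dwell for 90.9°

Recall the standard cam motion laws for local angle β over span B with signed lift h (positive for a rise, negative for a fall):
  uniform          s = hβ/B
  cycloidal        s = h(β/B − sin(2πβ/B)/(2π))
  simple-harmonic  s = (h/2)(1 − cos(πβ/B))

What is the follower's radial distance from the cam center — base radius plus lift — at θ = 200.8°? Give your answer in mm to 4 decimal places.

seg 1 [0°–69.7°] cycloidal, h=20: full span → s += 20 → s = 20.0000
seg 2 [69.7°–102.7°] cycloidal, h=10: full span → s += 10 → s = 30.0000
seg 3 [102.7°–269.1°] uniform, h=18: θ=200.8° here. β=98.1, B=166.4. 18·98.1/166.4 = 10.6118 → s = 40.6118
radial distance = base radius + s = 24 + 40.6118 = 64.6118

64.6118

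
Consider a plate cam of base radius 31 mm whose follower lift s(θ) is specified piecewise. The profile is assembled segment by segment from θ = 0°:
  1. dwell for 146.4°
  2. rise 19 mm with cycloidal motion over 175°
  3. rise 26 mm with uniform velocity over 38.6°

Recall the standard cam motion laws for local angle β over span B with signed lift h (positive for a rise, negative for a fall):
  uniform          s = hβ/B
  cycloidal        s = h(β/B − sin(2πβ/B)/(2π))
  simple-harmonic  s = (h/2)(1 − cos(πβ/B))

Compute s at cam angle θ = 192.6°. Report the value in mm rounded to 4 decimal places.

seg 1 [0°–146.4°] dwell: s stays 0.0000
seg 2 [146.4°–321.4°] cycloidal, h=19: θ=192.6° here. β=46.2, B=175. 19·(0.2640 − sin(2π·0.2640)/(2π)) = 2.0037 → s = 2.0037

2.0037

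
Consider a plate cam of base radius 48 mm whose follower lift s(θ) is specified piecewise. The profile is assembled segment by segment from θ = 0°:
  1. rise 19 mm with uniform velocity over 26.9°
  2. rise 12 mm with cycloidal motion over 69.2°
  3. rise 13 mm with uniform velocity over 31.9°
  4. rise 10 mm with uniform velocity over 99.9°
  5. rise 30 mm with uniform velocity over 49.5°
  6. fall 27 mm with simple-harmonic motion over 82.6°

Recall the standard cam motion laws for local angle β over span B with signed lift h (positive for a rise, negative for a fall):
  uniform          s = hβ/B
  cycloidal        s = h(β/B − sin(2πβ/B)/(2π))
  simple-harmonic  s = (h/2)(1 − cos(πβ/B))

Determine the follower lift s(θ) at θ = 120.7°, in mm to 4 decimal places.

seg 1 [0°–26.9°] uniform, h=19: full span → s += 19 → s = 19.0000
seg 2 [26.9°–96.1°] cycloidal, h=12: full span → s += 12 → s = 31.0000
seg 3 [96.1°–128°] uniform, h=13: θ=120.7° here. β=24.6, B=31.9. 13·24.6/31.9 = 10.0251 → s = 41.0251

41.0251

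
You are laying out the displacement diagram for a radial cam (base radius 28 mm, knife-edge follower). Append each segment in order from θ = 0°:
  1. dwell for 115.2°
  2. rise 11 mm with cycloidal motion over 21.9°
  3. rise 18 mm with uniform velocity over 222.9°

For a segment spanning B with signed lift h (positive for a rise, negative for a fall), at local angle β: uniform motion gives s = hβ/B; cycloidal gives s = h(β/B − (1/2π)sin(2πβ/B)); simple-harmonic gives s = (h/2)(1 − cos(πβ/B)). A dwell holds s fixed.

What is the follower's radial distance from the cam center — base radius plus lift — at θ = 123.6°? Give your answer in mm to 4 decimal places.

seg 1 [0°–115.2°] dwell: s stays 0.0000
seg 2 [115.2°–137.1°] cycloidal, h=11: θ=123.6° here. β=8.4, B=21.9. 11·(0.3836 − sin(2π·0.3836)/(2π)) = 3.0496 → s = 3.0496
radial distance = base radius + s = 28 + 3.0496 = 31.0496

31.0496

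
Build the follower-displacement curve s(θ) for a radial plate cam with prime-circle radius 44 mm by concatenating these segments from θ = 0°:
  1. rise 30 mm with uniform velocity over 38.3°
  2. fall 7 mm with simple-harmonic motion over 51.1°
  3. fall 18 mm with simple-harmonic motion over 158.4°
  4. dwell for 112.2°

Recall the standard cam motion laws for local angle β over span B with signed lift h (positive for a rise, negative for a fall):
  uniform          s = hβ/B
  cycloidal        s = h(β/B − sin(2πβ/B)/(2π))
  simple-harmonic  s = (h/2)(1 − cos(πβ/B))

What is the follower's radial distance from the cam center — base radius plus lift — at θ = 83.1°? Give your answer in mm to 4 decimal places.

seg 1 [0°–38.3°] uniform, h=30: full span → s += 30 → s = 30.0000
seg 2 [38.3°–89.4°] simple-harmonic, h=-7: θ=83.1° here. β=44.8, B=51.1. -7/2·(1 − cos(π·0.8767)) = -6.7407 → s = 23.2593
radial distance = base radius + s = 44 + 23.2593 = 67.2593

67.2593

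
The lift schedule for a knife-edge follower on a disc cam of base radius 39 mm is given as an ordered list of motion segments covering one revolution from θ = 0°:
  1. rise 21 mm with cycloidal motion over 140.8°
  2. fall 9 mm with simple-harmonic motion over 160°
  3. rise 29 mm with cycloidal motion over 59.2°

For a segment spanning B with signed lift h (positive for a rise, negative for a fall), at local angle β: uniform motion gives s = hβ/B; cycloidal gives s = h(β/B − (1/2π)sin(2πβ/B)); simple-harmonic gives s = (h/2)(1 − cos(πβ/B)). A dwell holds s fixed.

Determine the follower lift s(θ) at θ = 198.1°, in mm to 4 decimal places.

seg 1 [0°–140.8°] cycloidal, h=21: full span → s += 21 → s = 21.0000
seg 2 [140.8°–300.8°] simple-harmonic, h=-9: θ=198.1° here. β=57.3, B=160. -9/2·(1 − cos(π·0.3581)) = -2.5600 → s = 18.4400

18.4400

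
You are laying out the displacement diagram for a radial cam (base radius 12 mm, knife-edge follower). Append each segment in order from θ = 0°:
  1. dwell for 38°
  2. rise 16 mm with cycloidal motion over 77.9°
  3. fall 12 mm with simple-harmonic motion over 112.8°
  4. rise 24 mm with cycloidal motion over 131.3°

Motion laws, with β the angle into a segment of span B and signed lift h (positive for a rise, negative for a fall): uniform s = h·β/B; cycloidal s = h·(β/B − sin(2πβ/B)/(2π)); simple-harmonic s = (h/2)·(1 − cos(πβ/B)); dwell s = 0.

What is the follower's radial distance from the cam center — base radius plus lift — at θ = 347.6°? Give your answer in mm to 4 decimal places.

seg 1 [0°–38°] dwell: s stays 0.0000
seg 2 [38°–115.9°] cycloidal, h=16: full span → s += 16 → s = 16.0000
seg 3 [115.9°–228.7°] simple-harmonic, h=-12: full span → s += -12 → s = 4.0000
seg 4 [228.7°–360°] cycloidal, h=24: θ=347.6° here. β=118.9, B=131.3. 24·(0.9056 − sin(2π·0.9056)/(2π)) = 23.8693 → s = 27.8693
radial distance = base radius + s = 12 + 27.8693 = 39.8693

39.8693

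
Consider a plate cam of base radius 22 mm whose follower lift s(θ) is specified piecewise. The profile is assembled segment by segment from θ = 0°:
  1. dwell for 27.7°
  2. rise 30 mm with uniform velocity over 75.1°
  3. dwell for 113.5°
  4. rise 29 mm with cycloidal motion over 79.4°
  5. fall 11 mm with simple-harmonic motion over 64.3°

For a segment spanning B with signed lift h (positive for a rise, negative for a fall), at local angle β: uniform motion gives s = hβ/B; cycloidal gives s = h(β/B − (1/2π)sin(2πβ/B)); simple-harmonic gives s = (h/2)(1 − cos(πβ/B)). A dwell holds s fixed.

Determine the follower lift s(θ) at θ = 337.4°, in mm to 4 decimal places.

seg 1 [0°–27.7°] dwell: s stays 0.0000
seg 2 [27.7°–102.8°] uniform, h=30: full span → s += 30 → s = 30.0000
seg 3 [102.8°–216.3°] dwell: s stays 30.0000
seg 4 [216.3°–295.7°] cycloidal, h=29: full span → s += 29 → s = 59.0000
seg 5 [295.7°–360°] simple-harmonic, h=-11: θ=337.4° here. β=41.7, B=64.3. -11/2·(1 − cos(π·0.6485)) = -7.9742 → s = 51.0258

51.0258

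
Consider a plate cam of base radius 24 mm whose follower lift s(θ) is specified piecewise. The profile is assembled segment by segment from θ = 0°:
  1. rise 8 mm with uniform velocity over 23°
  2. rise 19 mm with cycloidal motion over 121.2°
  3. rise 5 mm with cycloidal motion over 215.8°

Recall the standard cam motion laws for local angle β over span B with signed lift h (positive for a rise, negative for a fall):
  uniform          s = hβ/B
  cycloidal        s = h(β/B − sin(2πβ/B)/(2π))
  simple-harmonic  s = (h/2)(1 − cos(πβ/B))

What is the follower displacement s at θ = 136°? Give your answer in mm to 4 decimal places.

seg 1 [0°–23°] uniform, h=8: full span → s += 8 → s = 8.0000
seg 2 [23°–144.2°] cycloidal, h=19: θ=136° here. β=113, B=121.2. 19·(0.9323 − sin(2π·0.9323)/(2π)) = 18.9616 → s = 26.9616

26.9616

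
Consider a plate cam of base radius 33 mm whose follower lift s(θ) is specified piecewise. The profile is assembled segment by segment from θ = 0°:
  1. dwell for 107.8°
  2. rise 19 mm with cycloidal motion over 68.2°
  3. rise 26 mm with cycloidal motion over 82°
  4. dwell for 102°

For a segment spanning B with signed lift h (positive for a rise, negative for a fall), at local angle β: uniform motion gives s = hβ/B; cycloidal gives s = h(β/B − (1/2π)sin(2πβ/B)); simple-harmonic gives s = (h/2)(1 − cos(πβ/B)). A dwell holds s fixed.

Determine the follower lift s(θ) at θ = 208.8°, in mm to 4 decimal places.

seg 1 [0°–107.8°] dwell: s stays 0.0000
seg 2 [107.8°–176°] cycloidal, h=19: full span → s += 19 → s = 19.0000
seg 3 [176°–258°] cycloidal, h=26: θ=208.8° here. β=32.8, B=82. 26·(0.4000 − sin(2π·0.4000)/(2π)) = 7.9677 → s = 26.9677

26.9677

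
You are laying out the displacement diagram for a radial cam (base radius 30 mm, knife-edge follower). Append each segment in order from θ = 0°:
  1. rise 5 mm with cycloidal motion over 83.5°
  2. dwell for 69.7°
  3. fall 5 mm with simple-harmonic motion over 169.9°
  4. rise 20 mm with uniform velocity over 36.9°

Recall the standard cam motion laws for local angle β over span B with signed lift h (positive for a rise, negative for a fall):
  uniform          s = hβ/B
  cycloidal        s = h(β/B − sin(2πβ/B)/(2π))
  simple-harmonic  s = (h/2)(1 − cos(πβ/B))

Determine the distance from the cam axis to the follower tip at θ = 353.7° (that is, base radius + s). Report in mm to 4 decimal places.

seg 1 [0°–83.5°] cycloidal, h=5: full span → s += 5 → s = 5.0000
seg 2 [83.5°–153.2°] dwell: s stays 5.0000
seg 3 [153.2°–323.1°] simple-harmonic, h=-5: full span → s += -5 → s = 0.0000
seg 4 [323.1°–360°] uniform, h=20: θ=353.7° here. β=30.6, B=36.9. 20·30.6/36.9 = 16.5854 → s = 16.5854
radial distance = base radius + s = 30 + 16.5854 = 46.5854

46.5854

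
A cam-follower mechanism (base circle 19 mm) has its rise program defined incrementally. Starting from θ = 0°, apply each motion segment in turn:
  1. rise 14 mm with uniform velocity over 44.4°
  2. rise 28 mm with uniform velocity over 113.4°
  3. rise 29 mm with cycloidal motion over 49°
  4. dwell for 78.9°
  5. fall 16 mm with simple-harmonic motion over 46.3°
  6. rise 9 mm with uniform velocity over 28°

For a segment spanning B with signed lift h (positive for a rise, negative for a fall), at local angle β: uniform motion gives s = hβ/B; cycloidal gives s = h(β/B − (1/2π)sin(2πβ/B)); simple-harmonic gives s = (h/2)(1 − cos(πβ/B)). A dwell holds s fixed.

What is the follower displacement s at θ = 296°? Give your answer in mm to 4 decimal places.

seg 1 [0°–44.4°] uniform, h=14: full span → s += 14 → s = 14.0000
seg 2 [44.4°–157.8°] uniform, h=28: full span → s += 28 → s = 42.0000
seg 3 [157.8°–206.8°] cycloidal, h=29: full span → s += 29 → s = 71.0000
seg 4 [206.8°–285.7°] dwell: s stays 71.0000
seg 5 [285.7°–332°] simple-harmonic, h=-16: θ=296° here. β=10.3, B=46.3. -16/2·(1 − cos(π·0.2225)) = -1.8755 → s = 69.1245

69.1245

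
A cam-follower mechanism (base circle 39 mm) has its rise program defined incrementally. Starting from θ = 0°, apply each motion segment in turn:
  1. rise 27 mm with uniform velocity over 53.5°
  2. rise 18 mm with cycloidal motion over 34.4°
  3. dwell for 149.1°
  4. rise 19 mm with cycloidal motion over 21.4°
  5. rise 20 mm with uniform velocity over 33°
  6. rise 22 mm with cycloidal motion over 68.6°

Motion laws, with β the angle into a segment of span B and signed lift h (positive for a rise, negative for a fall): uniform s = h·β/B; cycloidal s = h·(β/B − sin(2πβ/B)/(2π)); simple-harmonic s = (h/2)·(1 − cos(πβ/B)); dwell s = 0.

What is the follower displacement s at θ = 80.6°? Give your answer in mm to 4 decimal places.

seg 1 [0°–53.5°] uniform, h=27: full span → s += 27 → s = 27.0000
seg 2 [53.5°–87.9°] cycloidal, h=18: θ=80.6° here. β=27.1, B=34.4. 18·(0.7878 − sin(2π·0.7878)/(2π)) = 16.9646 → s = 43.9646

43.9646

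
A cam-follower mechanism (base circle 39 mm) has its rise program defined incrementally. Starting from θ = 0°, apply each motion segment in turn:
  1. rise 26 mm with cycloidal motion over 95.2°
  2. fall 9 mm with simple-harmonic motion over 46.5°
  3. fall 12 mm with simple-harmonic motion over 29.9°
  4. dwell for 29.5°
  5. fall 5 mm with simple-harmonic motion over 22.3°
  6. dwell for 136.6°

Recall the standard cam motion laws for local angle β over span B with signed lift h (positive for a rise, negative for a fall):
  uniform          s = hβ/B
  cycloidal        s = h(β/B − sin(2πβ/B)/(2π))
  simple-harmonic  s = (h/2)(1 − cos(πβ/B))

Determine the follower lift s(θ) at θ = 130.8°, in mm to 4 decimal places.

seg 1 [0°–95.2°] cycloidal, h=26: full span → s += 26 → s = 26.0000
seg 2 [95.2°–141.7°] simple-harmonic, h=-9: θ=130.8° here. β=35.6, B=46.5. -9/2·(1 − cos(π·0.7656)) = -7.8340 → s = 18.1660

18.1660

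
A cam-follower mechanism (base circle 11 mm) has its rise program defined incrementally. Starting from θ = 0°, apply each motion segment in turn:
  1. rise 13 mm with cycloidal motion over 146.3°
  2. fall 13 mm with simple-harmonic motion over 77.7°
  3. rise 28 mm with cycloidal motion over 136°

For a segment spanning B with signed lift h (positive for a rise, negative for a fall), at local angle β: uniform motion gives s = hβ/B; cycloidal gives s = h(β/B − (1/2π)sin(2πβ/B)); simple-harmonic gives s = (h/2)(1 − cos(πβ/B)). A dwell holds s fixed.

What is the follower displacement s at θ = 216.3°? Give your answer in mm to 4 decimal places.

seg 1 [0°–146.3°] cycloidal, h=13: full span → s += 13 → s = 13.0000
seg 2 [146.3°–224°] simple-harmonic, h=-13: θ=216.3° here. β=70, B=77.7. -13/2·(1 − cos(π·0.9009)) = -12.6875 → s = 0.3125

0.3125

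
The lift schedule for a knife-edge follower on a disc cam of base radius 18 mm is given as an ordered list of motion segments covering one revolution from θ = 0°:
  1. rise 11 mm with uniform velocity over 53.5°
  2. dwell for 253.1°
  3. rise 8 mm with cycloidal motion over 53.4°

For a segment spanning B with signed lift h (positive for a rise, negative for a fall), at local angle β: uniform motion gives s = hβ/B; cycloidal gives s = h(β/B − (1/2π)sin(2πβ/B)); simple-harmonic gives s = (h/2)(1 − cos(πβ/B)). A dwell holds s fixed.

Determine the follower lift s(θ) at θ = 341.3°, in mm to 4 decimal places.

seg 1 [0°–53.5°] uniform, h=11: full span → s += 11 → s = 11.0000
seg 2 [53.5°–306.6°] dwell: s stays 11.0000
seg 3 [306.6°–360°] cycloidal, h=8: θ=341.3° here. β=34.7, B=53.4. 8·(0.6498 − sin(2π·0.6498)/(2π)) = 6.2277 → s = 17.2277

17.2277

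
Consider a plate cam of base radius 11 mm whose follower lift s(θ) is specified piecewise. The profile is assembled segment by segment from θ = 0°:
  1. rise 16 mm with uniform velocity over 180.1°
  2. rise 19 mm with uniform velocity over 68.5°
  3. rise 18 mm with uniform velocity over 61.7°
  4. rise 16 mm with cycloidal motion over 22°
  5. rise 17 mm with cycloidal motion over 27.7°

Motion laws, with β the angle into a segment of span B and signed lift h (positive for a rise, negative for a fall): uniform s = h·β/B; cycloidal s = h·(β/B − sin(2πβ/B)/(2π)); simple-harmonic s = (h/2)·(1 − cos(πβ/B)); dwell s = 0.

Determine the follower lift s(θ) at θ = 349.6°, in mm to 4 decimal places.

seg 1 [0°–180.1°] uniform, h=16: full span → s += 16 → s = 16.0000
seg 2 [180.1°–248.6°] uniform, h=19: full span → s += 19 → s = 35.0000
seg 3 [248.6°–310.3°] uniform, h=18: full span → s += 18 → s = 53.0000
seg 4 [310.3°–332.3°] cycloidal, h=16: full span → s += 16 → s = 69.0000
seg 5 [332.3°–360°] cycloidal, h=17: θ=349.6° here. β=17.3, B=27.7. 17·(0.6245 − sin(2π·0.6245)/(2π)) = 12.5251 → s = 81.5251

81.5251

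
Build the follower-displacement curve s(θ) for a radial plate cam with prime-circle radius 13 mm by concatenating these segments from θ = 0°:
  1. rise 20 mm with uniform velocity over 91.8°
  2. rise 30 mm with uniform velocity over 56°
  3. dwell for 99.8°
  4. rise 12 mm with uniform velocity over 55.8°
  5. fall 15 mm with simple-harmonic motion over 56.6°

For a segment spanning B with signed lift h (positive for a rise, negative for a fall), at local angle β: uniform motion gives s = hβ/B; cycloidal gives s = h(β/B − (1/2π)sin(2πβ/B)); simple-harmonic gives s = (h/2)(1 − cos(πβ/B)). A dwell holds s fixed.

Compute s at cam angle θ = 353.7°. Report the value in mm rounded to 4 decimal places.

seg 1 [0°–91.8°] uniform, h=20: full span → s += 20 → s = 20.0000
seg 2 [91.8°–147.8°] uniform, h=30: full span → s += 30 → s = 50.0000
seg 3 [147.8°–247.6°] dwell: s stays 50.0000
seg 4 [247.6°–303.4°] uniform, h=12: full span → s += 12 → s = 62.0000
seg 5 [303.4°–360°] simple-harmonic, h=-15: θ=353.7° here. β=50.3, B=56.6. -15/2·(1 − cos(π·0.8887)) = -14.5461 → s = 47.4539

47.4539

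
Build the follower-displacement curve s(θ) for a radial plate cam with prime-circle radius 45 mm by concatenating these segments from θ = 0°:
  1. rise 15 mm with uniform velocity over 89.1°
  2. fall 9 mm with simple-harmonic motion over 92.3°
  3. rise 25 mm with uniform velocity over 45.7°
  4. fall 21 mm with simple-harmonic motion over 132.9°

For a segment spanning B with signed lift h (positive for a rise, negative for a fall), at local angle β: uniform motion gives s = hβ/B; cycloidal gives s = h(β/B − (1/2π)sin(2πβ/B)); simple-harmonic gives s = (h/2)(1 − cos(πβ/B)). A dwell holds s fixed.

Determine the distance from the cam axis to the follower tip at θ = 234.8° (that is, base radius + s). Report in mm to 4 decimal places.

seg 1 [0°–89.1°] uniform, h=15: full span → s += 15 → s = 15.0000
seg 2 [89.1°–181.4°] simple-harmonic, h=-9: full span → s += -9 → s = 6.0000
seg 3 [181.4°–227.1°] uniform, h=25: full span → s += 25 → s = 31.0000
seg 4 [227.1°–360°] simple-harmonic, h=-21: θ=234.8° here. β=7.7, B=132.9. -21/2·(1 − cos(π·0.0579)) = -0.1735 → s = 30.8265
radial distance = base radius + s = 45 + 30.8265 = 75.8265

75.8265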